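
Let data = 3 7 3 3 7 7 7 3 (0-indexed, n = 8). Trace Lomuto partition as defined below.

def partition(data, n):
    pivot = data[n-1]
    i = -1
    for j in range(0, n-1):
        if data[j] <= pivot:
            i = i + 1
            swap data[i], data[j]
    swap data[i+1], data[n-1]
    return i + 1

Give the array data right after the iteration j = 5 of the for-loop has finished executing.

pivot=3, i=-1
j=0: 3≤3, i=0, swap(0,0) ⇒ 3 7 3 3 7 7 7 3
j=1: 7>3, skip
j=2: 3≤3, i=1, swap(1,2) ⇒ 3 3 7 3 7 7 7 3
j=3: 3≤3, i=2, swap(2,3) ⇒ 3 3 3 7 7 7 7 3
j=4: 7>3, skip
j=5: 7>3, skip
(after j=5) data = 3 3 3 7 7 7 7 3

3 3 3 7 7 7 7 3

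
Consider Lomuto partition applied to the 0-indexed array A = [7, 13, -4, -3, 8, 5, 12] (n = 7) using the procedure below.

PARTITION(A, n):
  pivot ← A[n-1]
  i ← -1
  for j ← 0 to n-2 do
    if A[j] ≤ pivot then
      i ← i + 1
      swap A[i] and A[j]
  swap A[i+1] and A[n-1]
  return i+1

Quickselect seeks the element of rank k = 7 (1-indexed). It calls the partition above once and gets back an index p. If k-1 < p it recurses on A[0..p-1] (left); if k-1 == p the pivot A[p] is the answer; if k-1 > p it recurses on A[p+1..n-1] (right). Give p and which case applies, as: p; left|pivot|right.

5; right

pivot = A[6] = 12; i = -1
j=0: A[0]=7 ≤ 12 → i=0, swap A[0],A[0] (no change) → [7, 13, -4, -3, 8, 5, 12]
j=1: A[1]=13 > 12 → no swap
j=2: A[2]=-4 ≤ 12 → i=1, swap A[1],A[2] → [7, -4, 13, -3, 8, 5, 12]
j=3: A[3]=-3 ≤ 12 → i=2, swap A[2],A[3] → [7, -4, -3, 13, 8, 5, 12]
j=4: A[4]=8 ≤ 12 → i=3, swap A[3],A[4] → [7, -4, -3, 8, 13, 5, 12]
j=5: A[5]=5 ≤ 12 → i=4, swap A[4],A[5] → [7, -4, -3, 8, 5, 13, 12]
final swap A[5],A[6] → [7, -4, -3, 8, 5, 12, 13]; return 5
p = 5; k-1 = 6 > 5 ⇒ right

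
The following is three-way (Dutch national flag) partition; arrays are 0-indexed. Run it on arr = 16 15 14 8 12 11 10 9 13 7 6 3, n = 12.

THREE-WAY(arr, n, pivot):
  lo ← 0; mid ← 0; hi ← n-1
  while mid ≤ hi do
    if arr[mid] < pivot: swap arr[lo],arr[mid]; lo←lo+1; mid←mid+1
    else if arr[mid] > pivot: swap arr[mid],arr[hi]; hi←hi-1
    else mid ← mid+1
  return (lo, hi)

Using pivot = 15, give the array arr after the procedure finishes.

3 14 8 12 11 10 9 13 7 6 15 16

pivot = 15; lo=0, mid=0, hi=11
arr[mid]=16>15: swap arr[0],arr[11]; hi=10 → 3 15 14 8 12 11 10 9 13 7 6 16
arr[mid]=3<15: swap arr[0],arr[0]; lo=1,mid=1 → 3 15 14 8 12 11 10 9 13 7 6 16
arr[mid]=15=15: mid=2
arr[mid]=14<15: swap arr[1],arr[2]; lo=2,mid=3 → 3 14 15 8 12 11 10 9 13 7 6 16
arr[mid]=8<15: swap arr[2],arr[3]; lo=3,mid=4 → 3 14 8 15 12 11 10 9 13 7 6 16
arr[mid]=12<15: swap arr[3],arr[4]; lo=4,mid=5 → 3 14 8 12 15 11 10 9 13 7 6 16
arr[mid]=11<15: swap arr[4],arr[5]; lo=5,mid=6 → 3 14 8 12 11 15 10 9 13 7 6 16
arr[mid]=10<15: swap arr[5],arr[6]; lo=6,mid=7 → 3 14 8 12 11 10 15 9 13 7 6 16
arr[mid]=9<15: swap arr[6],arr[7]; lo=7,mid=8 → 3 14 8 12 11 10 9 15 13 7 6 16
arr[mid]=13<15: swap arr[7],arr[8]; lo=8,mid=9 → 3 14 8 12 11 10 9 13 15 7 6 16
arr[mid]=7<15: swap arr[8],arr[9]; lo=9,mid=10 → 3 14 8 12 11 10 9 13 7 15 6 16
arr[mid]=6<15: swap arr[9],arr[10]; lo=10,mid=11 → 3 14 8 12 11 10 9 13 7 6 15 16
end: lo=10, hi=10; arr = 3 14 8 12 11 10 9 13 7 6 15 16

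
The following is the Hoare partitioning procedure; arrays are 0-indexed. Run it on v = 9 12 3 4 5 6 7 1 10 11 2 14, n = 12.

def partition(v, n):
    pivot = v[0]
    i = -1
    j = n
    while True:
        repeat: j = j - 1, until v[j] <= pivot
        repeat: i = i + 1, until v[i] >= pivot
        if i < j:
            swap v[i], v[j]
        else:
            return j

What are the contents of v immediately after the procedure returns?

2 1 3 4 5 6 7 12 10 11 9 14

pivot = v[0] = 9; i = -1, j = 12
j→10 (v[10]=2≤9), i→0 (v[0]=9≥9); i<j, swap → 2 12 3 4 5 6 7 1 10 11 9 14
j→7 (v[7]=1≤9), i→1 (v[1]=12≥9); i<j, swap → 2 1 3 4 5 6 7 12 10 11 9 14
j→6, i→7; i≥j, return j=6. v = 2 1 3 4 5 6 7 12 10 11 9 14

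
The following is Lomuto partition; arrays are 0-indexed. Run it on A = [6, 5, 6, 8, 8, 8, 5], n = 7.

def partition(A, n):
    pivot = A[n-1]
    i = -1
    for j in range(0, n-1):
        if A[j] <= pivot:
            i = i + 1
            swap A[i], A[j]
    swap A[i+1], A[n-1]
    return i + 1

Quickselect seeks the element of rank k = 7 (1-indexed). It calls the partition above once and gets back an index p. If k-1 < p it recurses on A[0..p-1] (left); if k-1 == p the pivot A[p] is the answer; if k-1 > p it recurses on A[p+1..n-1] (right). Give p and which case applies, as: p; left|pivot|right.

pivot=5, i=-1
j=0: 6>5, skip
j=1: 5≤5, i=0, swap(0,1) ⇒ [5, 6, 6, 8, 8, 8, 5]
j=2: 6>5, skip
j=3: 8>5, skip
j=4: 8>5, skip
j=5: 8>5, skip
swap(1,6) ⇒ [5, 5, 6, 8, 8, 8, 6]; return 1
p = 1; k-1 = 6 > 1 ⇒ right

1; right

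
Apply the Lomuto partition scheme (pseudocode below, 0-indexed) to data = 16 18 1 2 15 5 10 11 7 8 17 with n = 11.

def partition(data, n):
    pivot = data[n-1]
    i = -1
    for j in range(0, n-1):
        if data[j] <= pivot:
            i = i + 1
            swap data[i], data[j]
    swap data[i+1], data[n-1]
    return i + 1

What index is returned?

9

pivot=17, i=-1
j=0: 16≤17, i=0, swap(0,0) ⇒ 16 18 1 2 15 5 10 11 7 8 17
j=1: 18>17, skip
j=2: 1≤17, i=1, swap(1,2) ⇒ 16 1 18 2 15 5 10 11 7 8 17
j=3: 2≤17, i=2, swap(2,3) ⇒ 16 1 2 18 15 5 10 11 7 8 17
j=4: 15≤17, i=3, swap(3,4) ⇒ 16 1 2 15 18 5 10 11 7 8 17
j=5: 5≤17, i=4, swap(4,5) ⇒ 16 1 2 15 5 18 10 11 7 8 17
j=6: 10≤17, i=5, swap(5,6) ⇒ 16 1 2 15 5 10 18 11 7 8 17
j=7: 11≤17, i=6, swap(6,7) ⇒ 16 1 2 15 5 10 11 18 7 8 17
j=8: 7≤17, i=7, swap(7,8) ⇒ 16 1 2 15 5 10 11 7 18 8 17
j=9: 8≤17, i=8, swap(8,9) ⇒ 16 1 2 15 5 10 11 7 8 18 17
swap(9,10) ⇒ 16 1 2 15 5 10 11 7 8 17 18; return 9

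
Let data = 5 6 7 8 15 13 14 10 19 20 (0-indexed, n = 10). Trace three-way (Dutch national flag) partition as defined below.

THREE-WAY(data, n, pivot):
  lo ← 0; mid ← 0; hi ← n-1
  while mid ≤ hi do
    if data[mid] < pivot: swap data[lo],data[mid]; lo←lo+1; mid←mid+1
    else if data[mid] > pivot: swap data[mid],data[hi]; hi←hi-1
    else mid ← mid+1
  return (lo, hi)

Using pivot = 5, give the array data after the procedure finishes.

5 7 8 15 13 14 10 19 20 6

lo=0 mid=0 hi=9
5=5: mid=1
6>5: swap(1,9), hi=8 ⇒ 5 20 7 8 15 13 14 10 19 6
20>5: swap(1,8), hi=7 ⇒ 5 19 7 8 15 13 14 10 20 6
19>5: swap(1,7), hi=6 ⇒ 5 10 7 8 15 13 14 19 20 6
10>5: swap(1,6), hi=5 ⇒ 5 14 7 8 15 13 10 19 20 6
14>5: swap(1,5), hi=4 ⇒ 5 13 7 8 15 14 10 19 20 6
13>5: swap(1,4), hi=3 ⇒ 5 15 7 8 13 14 10 19 20 6
15>5: swap(1,3), hi=2 ⇒ 5 8 7 15 13 14 10 19 20 6
8>5: swap(1,2), hi=1 ⇒ 5 7 8 15 13 14 10 19 20 6
7>5: swap(1,1), hi=0 ⇒ 5 7 8 15 13 14 10 19 20 6
done. lo=0 hi=0; data=5 7 8 15 13 14 10 19 20 6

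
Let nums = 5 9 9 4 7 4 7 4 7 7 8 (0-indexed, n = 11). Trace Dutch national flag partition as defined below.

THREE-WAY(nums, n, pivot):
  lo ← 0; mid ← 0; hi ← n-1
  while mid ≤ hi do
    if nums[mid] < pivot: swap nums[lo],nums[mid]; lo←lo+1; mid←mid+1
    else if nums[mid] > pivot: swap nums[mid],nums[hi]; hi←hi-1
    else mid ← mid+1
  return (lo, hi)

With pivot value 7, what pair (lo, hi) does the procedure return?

lo=0 mid=0 hi=10
5<7: swap(0,0), lo=1 mid=1 ⇒ 5 9 9 4 7 4 7 4 7 7 8
9>7: swap(1,10), hi=9 ⇒ 5 8 9 4 7 4 7 4 7 7 9
8>7: swap(1,9), hi=8 ⇒ 5 7 9 4 7 4 7 4 7 8 9
7=7: mid=2
9>7: swap(2,8), hi=7 ⇒ 5 7 7 4 7 4 7 4 9 8 9
7=7: mid=3
4<7: swap(1,3), lo=2 mid=4 ⇒ 5 4 7 7 7 4 7 4 9 8 9
7=7: mid=5
4<7: swap(2,5), lo=3 mid=6 ⇒ 5 4 4 7 7 7 7 4 9 8 9
7=7: mid=7
4<7: swap(3,7), lo=4 mid=8 ⇒ 5 4 4 4 7 7 7 7 9 8 9
done. lo=4 hi=7; nums=5 4 4 4 7 7 7 7 9 8 9

(4, 7)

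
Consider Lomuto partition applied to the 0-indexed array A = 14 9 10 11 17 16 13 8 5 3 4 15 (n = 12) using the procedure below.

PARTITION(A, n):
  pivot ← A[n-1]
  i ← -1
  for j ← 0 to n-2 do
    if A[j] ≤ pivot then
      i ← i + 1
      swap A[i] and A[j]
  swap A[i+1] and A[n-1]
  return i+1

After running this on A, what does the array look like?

pivot = A[11] = 15; i = -1
j=0: A[0]=14 ≤ 15 → i=0, swap A[0],A[0] (no change) → 14 9 10 11 17 16 13 8 5 3 4 15
j=1: A[1]=9 ≤ 15 → i=1, swap A[1],A[1] (no change) → 14 9 10 11 17 16 13 8 5 3 4 15
j=2: A[2]=10 ≤ 15 → i=2, swap A[2],A[2] (no change) → 14 9 10 11 17 16 13 8 5 3 4 15
j=3: A[3]=11 ≤ 15 → i=3, swap A[3],A[3] (no change) → 14 9 10 11 17 16 13 8 5 3 4 15
j=4: A[4]=17 > 15 → no swap
j=5: A[5]=16 > 15 → no swap
j=6: A[6]=13 ≤ 15 → i=4, swap A[4],A[6] → 14 9 10 11 13 16 17 8 5 3 4 15
j=7: A[7]=8 ≤ 15 → i=5, swap A[5],A[7] → 14 9 10 11 13 8 17 16 5 3 4 15
j=8: A[8]=5 ≤ 15 → i=6, swap A[6],A[8] → 14 9 10 11 13 8 5 16 17 3 4 15
j=9: A[9]=3 ≤ 15 → i=7, swap A[7],A[9] → 14 9 10 11 13 8 5 3 17 16 4 15
j=10: A[10]=4 ≤ 15 → i=8, swap A[8],A[10] → 14 9 10 11 13 8 5 3 4 16 17 15
final swap A[9],A[11] → 14 9 10 11 13 8 5 3 4 15 17 16; return 9

14 9 10 11 13 8 5 3 4 15 17 16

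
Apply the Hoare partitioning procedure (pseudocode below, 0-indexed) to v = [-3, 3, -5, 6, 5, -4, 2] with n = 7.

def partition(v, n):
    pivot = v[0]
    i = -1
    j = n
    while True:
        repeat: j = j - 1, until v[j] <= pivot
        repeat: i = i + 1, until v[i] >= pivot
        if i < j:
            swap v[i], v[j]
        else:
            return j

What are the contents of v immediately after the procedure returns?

[-4, -5, 3, 6, 5, -3, 2]

pivot=-3
j stops at 5 (-4), i stops at 0 (-3); swap ⇒ [-4, 3, -5, 6, 5, -3, 2]
j stops at 2 (-5), i stops at 1 (3); swap ⇒ [-4, -5, 3, 6, 5, -3, 2]
j stops at 1, i stops at 2; i≥j ⇒ return 1. v=[-4, -5, 3, 6, 5, -3, 2]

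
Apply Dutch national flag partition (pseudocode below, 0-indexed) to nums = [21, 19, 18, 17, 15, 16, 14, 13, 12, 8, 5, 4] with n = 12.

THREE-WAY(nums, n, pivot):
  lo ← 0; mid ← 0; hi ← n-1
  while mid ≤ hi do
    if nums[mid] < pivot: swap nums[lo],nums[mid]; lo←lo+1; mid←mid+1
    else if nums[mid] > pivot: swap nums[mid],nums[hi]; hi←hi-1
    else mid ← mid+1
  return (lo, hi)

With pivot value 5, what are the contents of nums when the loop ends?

[4, 5, 17, 15, 16, 14, 13, 12, 8, 18, 19, 21]

pivot = 5; lo=0, mid=0, hi=11
nums[mid]=21>5: swap nums[0],nums[11]; hi=10 → [4, 19, 18, 17, 15, 16, 14, 13, 12, 8, 5, 21]
nums[mid]=4<5: swap nums[0],nums[0]; lo=1,mid=1 → [4, 19, 18, 17, 15, 16, 14, 13, 12, 8, 5, 21]
nums[mid]=19>5: swap nums[1],nums[10]; hi=9 → [4, 5, 18, 17, 15, 16, 14, 13, 12, 8, 19, 21]
nums[mid]=5=5: mid=2
nums[mid]=18>5: swap nums[2],nums[9]; hi=8 → [4, 5, 8, 17, 15, 16, 14, 13, 12, 18, 19, 21]
nums[mid]=8>5: swap nums[2],nums[8]; hi=7 → [4, 5, 12, 17, 15, 16, 14, 13, 8, 18, 19, 21]
nums[mid]=12>5: swap nums[2],nums[7]; hi=6 → [4, 5, 13, 17, 15, 16, 14, 12, 8, 18, 19, 21]
nums[mid]=13>5: swap nums[2],nums[6]; hi=5 → [4, 5, 14, 17, 15, 16, 13, 12, 8, 18, 19, 21]
nums[mid]=14>5: swap nums[2],nums[5]; hi=4 → [4, 5, 16, 17, 15, 14, 13, 12, 8, 18, 19, 21]
nums[mid]=16>5: swap nums[2],nums[4]; hi=3 → [4, 5, 15, 17, 16, 14, 13, 12, 8, 18, 19, 21]
nums[mid]=15>5: swap nums[2],nums[3]; hi=2 → [4, 5, 17, 15, 16, 14, 13, 12, 8, 18, 19, 21]
nums[mid]=17>5: swap nums[2],nums[2]; hi=1 → [4, 5, 17, 15, 16, 14, 13, 12, 8, 18, 19, 21]
end: lo=1, hi=1; nums = [4, 5, 17, 15, 16, 14, 13, 12, 8, 18, 19, 21]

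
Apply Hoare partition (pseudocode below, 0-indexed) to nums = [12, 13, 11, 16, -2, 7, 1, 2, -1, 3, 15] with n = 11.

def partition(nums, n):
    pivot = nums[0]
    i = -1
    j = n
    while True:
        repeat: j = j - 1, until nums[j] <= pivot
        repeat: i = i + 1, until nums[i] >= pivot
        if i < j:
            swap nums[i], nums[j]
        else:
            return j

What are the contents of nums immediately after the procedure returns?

[3, -1, 11, 2, -2, 7, 1, 16, 13, 12, 15]

pivot=12
j stops at 9 (3), i stops at 0 (12); swap ⇒ [3, 13, 11, 16, -2, 7, 1, 2, -1, 12, 15]
j stops at 8 (-1), i stops at 1 (13); swap ⇒ [3, -1, 11, 16, -2, 7, 1, 2, 13, 12, 15]
j stops at 7 (2), i stops at 3 (16); swap ⇒ [3, -1, 11, 2, -2, 7, 1, 16, 13, 12, 15]
j stops at 6, i stops at 7; i≥j ⇒ return 6. nums=[3, -1, 11, 2, -2, 7, 1, 16, 13, 12, 15]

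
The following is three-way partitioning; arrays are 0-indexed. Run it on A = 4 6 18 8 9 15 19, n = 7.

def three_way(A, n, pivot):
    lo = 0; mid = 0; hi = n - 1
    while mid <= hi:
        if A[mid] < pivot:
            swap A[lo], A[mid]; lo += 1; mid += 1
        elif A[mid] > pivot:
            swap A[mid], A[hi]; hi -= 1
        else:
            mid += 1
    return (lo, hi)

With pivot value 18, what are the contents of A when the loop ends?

lo=0 mid=0 hi=6
4<18: swap(0,0), lo=1 mid=1 ⇒ 4 6 18 8 9 15 19
6<18: swap(1,1), lo=2 mid=2 ⇒ 4 6 18 8 9 15 19
18=18: mid=3
8<18: swap(2,3), lo=3 mid=4 ⇒ 4 6 8 18 9 15 19
9<18: swap(3,4), lo=4 mid=5 ⇒ 4 6 8 9 18 15 19
15<18: swap(4,5), lo=5 mid=6 ⇒ 4 6 8 9 15 18 19
19>18: swap(6,6), hi=5 ⇒ 4 6 8 9 15 18 19
done. lo=5 hi=5; A=4 6 8 9 15 18 19

4 6 8 9 15 18 19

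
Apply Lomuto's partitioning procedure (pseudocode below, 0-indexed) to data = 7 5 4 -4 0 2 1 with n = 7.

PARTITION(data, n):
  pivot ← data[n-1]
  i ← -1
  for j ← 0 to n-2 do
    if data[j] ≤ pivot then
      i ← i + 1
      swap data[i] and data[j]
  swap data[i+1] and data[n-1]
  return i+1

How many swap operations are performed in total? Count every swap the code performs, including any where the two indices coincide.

3

pivot=1, i=-1
j=0: 7>1, skip
j=1: 5>1, skip
j=2: 4>1, skip
j=3: -4≤1, i=0, swap(0,3) ⇒ -4 5 4 7 0 2 1
j=4: 0≤1, i=1, swap(1,4) ⇒ -4 0 4 7 5 2 1
j=5: 2>1, skip
swap(2,6) ⇒ -4 0 1 7 5 2 4; return 2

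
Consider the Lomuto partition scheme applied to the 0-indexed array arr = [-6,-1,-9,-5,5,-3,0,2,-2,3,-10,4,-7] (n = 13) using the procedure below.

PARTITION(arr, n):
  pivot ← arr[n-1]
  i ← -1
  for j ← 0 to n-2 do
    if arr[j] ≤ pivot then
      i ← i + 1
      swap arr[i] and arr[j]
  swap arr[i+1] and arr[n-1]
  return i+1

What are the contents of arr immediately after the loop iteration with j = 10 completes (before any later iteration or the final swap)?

pivot=-7, i=-1
j=0: -6>-7, skip
j=1: -1>-7, skip
j=2: -9≤-7, i=0, swap(0,2) ⇒ [-9,-1,-6,-5,5,-3,0,2,-2,3,-10,4,-7]
j=3: -5>-7, skip
j=4: 5>-7, skip
j=5: -3>-7, skip
j=6: 0>-7, skip
j=7: 2>-7, skip
j=8: -2>-7, skip
j=9: 3>-7, skip
j=10: -10≤-7, i=1, swap(1,10) ⇒ [-9,-10,-6,-5,5,-3,0,2,-2,3,-1,4,-7]
(after j=10) arr = [-9,-10,-6,-5,5,-3,0,2,-2,3,-1,4,-7]

[-9,-10,-6,-5,5,-3,0,2,-2,3,-1,4,-7]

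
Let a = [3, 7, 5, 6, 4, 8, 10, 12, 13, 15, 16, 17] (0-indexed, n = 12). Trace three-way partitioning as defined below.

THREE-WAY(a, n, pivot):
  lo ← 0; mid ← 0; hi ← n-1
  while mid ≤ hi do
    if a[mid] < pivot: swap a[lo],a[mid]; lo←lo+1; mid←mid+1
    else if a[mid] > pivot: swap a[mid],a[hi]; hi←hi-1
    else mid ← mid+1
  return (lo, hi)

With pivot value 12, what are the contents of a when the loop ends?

[3, 7, 5, 6, 4, 8, 10, 12, 15, 16, 17, 13]

lo=0 mid=0 hi=11
3<12: swap(0,0), lo=1 mid=1 ⇒ [3, 7, 5, 6, 4, 8, 10, 12, 13, 15, 16, 17]
7<12: swap(1,1), lo=2 mid=2 ⇒ [3, 7, 5, 6, 4, 8, 10, 12, 13, 15, 16, 17]
5<12: swap(2,2), lo=3 mid=3 ⇒ [3, 7, 5, 6, 4, 8, 10, 12, 13, 15, 16, 17]
6<12: swap(3,3), lo=4 mid=4 ⇒ [3, 7, 5, 6, 4, 8, 10, 12, 13, 15, 16, 17]
4<12: swap(4,4), lo=5 mid=5 ⇒ [3, 7, 5, 6, 4, 8, 10, 12, 13, 15, 16, 17]
8<12: swap(5,5), lo=6 mid=6 ⇒ [3, 7, 5, 6, 4, 8, 10, 12, 13, 15, 16, 17]
10<12: swap(6,6), lo=7 mid=7 ⇒ [3, 7, 5, 6, 4, 8, 10, 12, 13, 15, 16, 17]
12=12: mid=8
13>12: swap(8,11), hi=10 ⇒ [3, 7, 5, 6, 4, 8, 10, 12, 17, 15, 16, 13]
17>12: swap(8,10), hi=9 ⇒ [3, 7, 5, 6, 4, 8, 10, 12, 16, 15, 17, 13]
16>12: swap(8,9), hi=8 ⇒ [3, 7, 5, 6, 4, 8, 10, 12, 15, 16, 17, 13]
15>12: swap(8,8), hi=7 ⇒ [3, 7, 5, 6, 4, 8, 10, 12, 15, 16, 17, 13]
done. lo=7 hi=7; a=[3, 7, 5, 6, 4, 8, 10, 12, 15, 16, 17, 13]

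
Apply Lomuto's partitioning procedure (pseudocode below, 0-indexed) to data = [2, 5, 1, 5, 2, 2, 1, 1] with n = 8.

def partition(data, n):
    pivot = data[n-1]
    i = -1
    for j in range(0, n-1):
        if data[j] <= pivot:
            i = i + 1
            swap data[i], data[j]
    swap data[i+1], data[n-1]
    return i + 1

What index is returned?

pivot = data[7] = 1; i = -1
j=0: data[0]=2 > 1 → no swap
j=1: data[1]=5 > 1 → no swap
j=2: data[2]=1 ≤ 1 → i=0, swap data[0],data[2] → [1, 5, 2, 5, 2, 2, 1, 1]
j=3: data[3]=5 > 1 → no swap
j=4: data[4]=2 > 1 → no swap
j=5: data[5]=2 > 1 → no swap
j=6: data[6]=1 ≤ 1 → i=1, swap data[1],data[6] → [1, 1, 2, 5, 2, 2, 5, 1]
final swap data[2],data[7] → [1, 1, 1, 5, 2, 2, 5, 2]; return 2

2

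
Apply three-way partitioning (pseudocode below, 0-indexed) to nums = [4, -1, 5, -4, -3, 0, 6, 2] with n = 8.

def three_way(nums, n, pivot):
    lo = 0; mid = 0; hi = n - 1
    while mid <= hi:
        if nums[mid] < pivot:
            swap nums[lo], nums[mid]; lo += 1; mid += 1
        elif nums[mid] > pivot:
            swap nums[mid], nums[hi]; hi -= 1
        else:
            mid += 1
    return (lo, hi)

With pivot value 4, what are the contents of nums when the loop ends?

[-1, 2, -4, -3, 0, 4, 6, 5]

lo=0 mid=0 hi=7
4=4: mid=1
-1<4: swap(0,1), lo=1 mid=2 ⇒ [-1, 4, 5, -4, -3, 0, 6, 2]
5>4: swap(2,7), hi=6 ⇒ [-1, 4, 2, -4, -3, 0, 6, 5]
2<4: swap(1,2), lo=2 mid=3 ⇒ [-1, 2, 4, -4, -3, 0, 6, 5]
-4<4: swap(2,3), lo=3 mid=4 ⇒ [-1, 2, -4, 4, -3, 0, 6, 5]
-3<4: swap(3,4), lo=4 mid=5 ⇒ [-1, 2, -4, -3, 4, 0, 6, 5]
0<4: swap(4,5), lo=5 mid=6 ⇒ [-1, 2, -4, -3, 0, 4, 6, 5]
6>4: swap(6,6), hi=5 ⇒ [-1, 2, -4, -3, 0, 4, 6, 5]
done. lo=5 hi=5; nums=[-1, 2, -4, -3, 0, 4, 6, 5]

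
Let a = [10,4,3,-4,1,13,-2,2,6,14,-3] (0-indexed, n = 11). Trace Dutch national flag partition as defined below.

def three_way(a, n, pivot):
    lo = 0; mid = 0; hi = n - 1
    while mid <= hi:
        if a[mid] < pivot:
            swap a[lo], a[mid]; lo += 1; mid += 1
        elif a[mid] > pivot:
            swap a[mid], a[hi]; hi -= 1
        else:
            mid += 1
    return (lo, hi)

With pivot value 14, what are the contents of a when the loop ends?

[10,4,3,-4,1,13,-2,2,6,-3,14]

lo=0 mid=0 hi=10
10<14: swap(0,0), lo=1 mid=1 ⇒ [10,4,3,-4,1,13,-2,2,6,14,-3]
4<14: swap(1,1), lo=2 mid=2 ⇒ [10,4,3,-4,1,13,-2,2,6,14,-3]
3<14: swap(2,2), lo=3 mid=3 ⇒ [10,4,3,-4,1,13,-2,2,6,14,-3]
-4<14: swap(3,3), lo=4 mid=4 ⇒ [10,4,3,-4,1,13,-2,2,6,14,-3]
1<14: swap(4,4), lo=5 mid=5 ⇒ [10,4,3,-4,1,13,-2,2,6,14,-3]
13<14: swap(5,5), lo=6 mid=6 ⇒ [10,4,3,-4,1,13,-2,2,6,14,-3]
-2<14: swap(6,6), lo=7 mid=7 ⇒ [10,4,3,-4,1,13,-2,2,6,14,-3]
2<14: swap(7,7), lo=8 mid=8 ⇒ [10,4,3,-4,1,13,-2,2,6,14,-3]
6<14: swap(8,8), lo=9 mid=9 ⇒ [10,4,3,-4,1,13,-2,2,6,14,-3]
14=14: mid=10
-3<14: swap(9,10), lo=10 mid=11 ⇒ [10,4,3,-4,1,13,-2,2,6,-3,14]
done. lo=10 hi=10; a=[10,4,3,-4,1,13,-2,2,6,-3,14]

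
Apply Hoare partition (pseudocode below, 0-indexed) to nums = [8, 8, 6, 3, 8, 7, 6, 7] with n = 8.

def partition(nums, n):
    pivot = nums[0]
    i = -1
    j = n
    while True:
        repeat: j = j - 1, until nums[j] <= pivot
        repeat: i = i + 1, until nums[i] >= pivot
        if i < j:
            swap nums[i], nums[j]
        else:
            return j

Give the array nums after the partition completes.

pivot = nums[0] = 8; i = -1, j = 8
j→7 (nums[7]=7≤8), i→0 (nums[0]=8≥8); i<j, swap → [7, 8, 6, 3, 8, 7, 6, 8]
j→6 (nums[6]=6≤8), i→1 (nums[1]=8≥8); i<j, swap → [7, 6, 6, 3, 8, 7, 8, 8]
j→5 (nums[5]=7≤8), i→4 (nums[4]=8≥8); i<j, swap → [7, 6, 6, 3, 7, 8, 8, 8]
j→4, i→5; i≥j, return j=4. nums = [7, 6, 6, 3, 7, 8, 8, 8]

[7, 6, 6, 3, 7, 8, 8, 8]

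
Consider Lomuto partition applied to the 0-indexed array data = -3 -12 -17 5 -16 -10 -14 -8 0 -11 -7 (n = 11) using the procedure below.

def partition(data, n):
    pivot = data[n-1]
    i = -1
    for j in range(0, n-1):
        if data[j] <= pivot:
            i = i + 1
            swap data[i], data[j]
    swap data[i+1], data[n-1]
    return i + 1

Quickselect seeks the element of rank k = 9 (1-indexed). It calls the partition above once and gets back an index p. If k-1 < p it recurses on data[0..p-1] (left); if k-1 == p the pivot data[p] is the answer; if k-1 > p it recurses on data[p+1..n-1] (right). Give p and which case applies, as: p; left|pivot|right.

7; right

pivot=-7, i=-1
j=0: -3>-7, skip
j=1: -12≤-7, i=0, swap(0,1) ⇒ -12 -3 -17 5 -16 -10 -14 -8 0 -11 -7
j=2: -17≤-7, i=1, swap(1,2) ⇒ -12 -17 -3 5 -16 -10 -14 -8 0 -11 -7
j=3: 5>-7, skip
j=4: -16≤-7, i=2, swap(2,4) ⇒ -12 -17 -16 5 -3 -10 -14 -8 0 -11 -7
j=5: -10≤-7, i=3, swap(3,5) ⇒ -12 -17 -16 -10 -3 5 -14 -8 0 -11 -7
j=6: -14≤-7, i=4, swap(4,6) ⇒ -12 -17 -16 -10 -14 5 -3 -8 0 -11 -7
j=7: -8≤-7, i=5, swap(5,7) ⇒ -12 -17 -16 -10 -14 -8 -3 5 0 -11 -7
j=8: 0>-7, skip
j=9: -11≤-7, i=6, swap(6,9) ⇒ -12 -17 -16 -10 -14 -8 -11 5 0 -3 -7
swap(7,10) ⇒ -12 -17 -16 -10 -14 -8 -11 -7 0 -3 5; return 7
p = 7; k-1 = 8 > 7 ⇒ right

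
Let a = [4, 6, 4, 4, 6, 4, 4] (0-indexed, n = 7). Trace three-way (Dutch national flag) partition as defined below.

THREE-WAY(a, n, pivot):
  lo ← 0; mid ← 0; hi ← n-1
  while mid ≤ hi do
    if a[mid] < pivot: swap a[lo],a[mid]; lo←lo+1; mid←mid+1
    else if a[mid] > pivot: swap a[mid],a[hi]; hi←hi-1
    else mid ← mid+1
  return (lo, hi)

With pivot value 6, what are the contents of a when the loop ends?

[4, 4, 4, 4, 4, 6, 6]

pivot = 6; lo=0, mid=0, hi=6
a[mid]=4<6: swap a[0],a[0]; lo=1,mid=1 → [4, 6, 4, 4, 6, 4, 4]
a[mid]=6=6: mid=2
a[mid]=4<6: swap a[1],a[2]; lo=2,mid=3 → [4, 4, 6, 4, 6, 4, 4]
a[mid]=4<6: swap a[2],a[3]; lo=3,mid=4 → [4, 4, 4, 6, 6, 4, 4]
a[mid]=6=6: mid=5
a[mid]=4<6: swap a[3],a[5]; lo=4,mid=6 → [4, 4, 4, 4, 6, 6, 4]
a[mid]=4<6: swap a[4],a[6]; lo=5,mid=7 → [4, 4, 4, 4, 4, 6, 6]
end: lo=5, hi=6; a = [4, 4, 4, 4, 4, 6, 6]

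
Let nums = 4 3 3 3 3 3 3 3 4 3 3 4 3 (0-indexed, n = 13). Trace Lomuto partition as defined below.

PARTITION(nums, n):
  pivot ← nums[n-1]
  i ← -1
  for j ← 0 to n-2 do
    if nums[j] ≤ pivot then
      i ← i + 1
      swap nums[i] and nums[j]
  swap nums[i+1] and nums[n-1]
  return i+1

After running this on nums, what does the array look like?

pivot = nums[12] = 3; i = -1
j=0: nums[0]=4 > 3 → no swap
j=1: nums[1]=3 ≤ 3 → i=0, swap nums[0],nums[1] → 3 4 3 3 3 3 3 3 4 3 3 4 3
j=2: nums[2]=3 ≤ 3 → i=1, swap nums[1],nums[2] → 3 3 4 3 3 3 3 3 4 3 3 4 3
j=3: nums[3]=3 ≤ 3 → i=2, swap nums[2],nums[3] → 3 3 3 4 3 3 3 3 4 3 3 4 3
j=4: nums[4]=3 ≤ 3 → i=3, swap nums[3],nums[4] → 3 3 3 3 4 3 3 3 4 3 3 4 3
j=5: nums[5]=3 ≤ 3 → i=4, swap nums[4],nums[5] → 3 3 3 3 3 4 3 3 4 3 3 4 3
j=6: nums[6]=3 ≤ 3 → i=5, swap nums[5],nums[6] → 3 3 3 3 3 3 4 3 4 3 3 4 3
j=7: nums[7]=3 ≤ 3 → i=6, swap nums[6],nums[7] → 3 3 3 3 3 3 3 4 4 3 3 4 3
j=8: nums[8]=4 > 3 → no swap
j=9: nums[9]=3 ≤ 3 → i=7, swap nums[7],nums[9] → 3 3 3 3 3 3 3 3 4 4 3 4 3
j=10: nums[10]=3 ≤ 3 → i=8, swap nums[8],nums[10] → 3 3 3 3 3 3 3 3 3 4 4 4 3
j=11: nums[11]=4 > 3 → no swap
final swap nums[9],nums[12] → 3 3 3 3 3 3 3 3 3 3 4 4 4; return 9

3 3 3 3 3 3 3 3 3 3 4 4 4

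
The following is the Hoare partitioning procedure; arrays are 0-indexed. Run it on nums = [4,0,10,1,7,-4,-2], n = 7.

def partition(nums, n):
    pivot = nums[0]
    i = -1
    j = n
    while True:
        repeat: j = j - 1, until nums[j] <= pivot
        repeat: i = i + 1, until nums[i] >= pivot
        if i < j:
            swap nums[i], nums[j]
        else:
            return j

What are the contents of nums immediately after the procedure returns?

pivot = nums[0] = 4; i = -1, j = 7
j→6 (nums[6]=-2≤4), i→0 (nums[0]=4≥4); i<j, swap → [-2,0,10,1,7,-4,4]
j→5 (nums[5]=-4≤4), i→2 (nums[2]=10≥4); i<j, swap → [-2,0,-4,1,7,10,4]
j→3, i→4; i≥j, return j=3. nums = [-2,0,-4,1,7,10,4]

[-2,0,-4,1,7,10,4]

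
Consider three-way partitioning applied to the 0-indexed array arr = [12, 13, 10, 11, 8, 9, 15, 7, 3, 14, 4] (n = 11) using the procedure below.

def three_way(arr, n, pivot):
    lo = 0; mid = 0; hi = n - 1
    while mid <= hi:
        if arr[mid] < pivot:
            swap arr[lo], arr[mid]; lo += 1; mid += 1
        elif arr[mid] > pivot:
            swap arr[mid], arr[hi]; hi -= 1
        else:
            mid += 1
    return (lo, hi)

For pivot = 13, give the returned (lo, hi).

lo=0 mid=0 hi=10
12<13: swap(0,0), lo=1 mid=1 ⇒ [12, 13, 10, 11, 8, 9, 15, 7, 3, 14, 4]
13=13: mid=2
10<13: swap(1,2), lo=2 mid=3 ⇒ [12, 10, 13, 11, 8, 9, 15, 7, 3, 14, 4]
11<13: swap(2,3), lo=3 mid=4 ⇒ [12, 10, 11, 13, 8, 9, 15, 7, 3, 14, 4]
8<13: swap(3,4), lo=4 mid=5 ⇒ [12, 10, 11, 8, 13, 9, 15, 7, 3, 14, 4]
9<13: swap(4,5), lo=5 mid=6 ⇒ [12, 10, 11, 8, 9, 13, 15, 7, 3, 14, 4]
15>13: swap(6,10), hi=9 ⇒ [12, 10, 11, 8, 9, 13, 4, 7, 3, 14, 15]
4<13: swap(5,6), lo=6 mid=7 ⇒ [12, 10, 11, 8, 9, 4, 13, 7, 3, 14, 15]
7<13: swap(6,7), lo=7 mid=8 ⇒ [12, 10, 11, 8, 9, 4, 7, 13, 3, 14, 15]
3<13: swap(7,8), lo=8 mid=9 ⇒ [12, 10, 11, 8, 9, 4, 7, 3, 13, 14, 15]
14>13: swap(9,9), hi=8 ⇒ [12, 10, 11, 8, 9, 4, 7, 3, 13, 14, 15]
done. lo=8 hi=8; arr=[12, 10, 11, 8, 9, 4, 7, 3, 13, 14, 15]

(8, 8)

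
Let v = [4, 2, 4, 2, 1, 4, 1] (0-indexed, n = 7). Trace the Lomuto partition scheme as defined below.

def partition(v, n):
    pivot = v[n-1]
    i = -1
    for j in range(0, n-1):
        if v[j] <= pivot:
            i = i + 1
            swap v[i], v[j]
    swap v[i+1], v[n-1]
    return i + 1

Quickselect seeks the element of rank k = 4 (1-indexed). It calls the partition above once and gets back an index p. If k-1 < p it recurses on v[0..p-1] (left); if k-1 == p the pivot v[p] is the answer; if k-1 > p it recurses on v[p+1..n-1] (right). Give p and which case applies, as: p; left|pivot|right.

pivot = v[6] = 1; i = -1
j=0: v[0]=4 > 1 → no swap
j=1: v[1]=2 > 1 → no swap
j=2: v[2]=4 > 1 → no swap
j=3: v[3]=2 > 1 → no swap
j=4: v[4]=1 ≤ 1 → i=0, swap v[0],v[4] → [1, 2, 4, 2, 4, 4, 1]
j=5: v[5]=4 > 1 → no swap
final swap v[1],v[6] → [1, 1, 4, 2, 4, 4, 2]; return 1
p = 1; k-1 = 3 > 1 ⇒ right

1; right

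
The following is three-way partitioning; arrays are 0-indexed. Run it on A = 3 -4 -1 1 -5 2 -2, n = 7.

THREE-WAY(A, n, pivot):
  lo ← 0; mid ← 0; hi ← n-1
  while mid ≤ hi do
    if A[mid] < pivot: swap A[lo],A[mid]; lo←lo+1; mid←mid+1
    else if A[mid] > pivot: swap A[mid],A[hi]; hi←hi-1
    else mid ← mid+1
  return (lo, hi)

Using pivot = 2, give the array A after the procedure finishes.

-2 -4 -1 1 -5 2 3

pivot = 2; lo=0, mid=0, hi=6
A[mid]=3>2: swap A[0],A[6]; hi=5 → -2 -4 -1 1 -5 2 3
A[mid]=-2<2: swap A[0],A[0]; lo=1,mid=1 → -2 -4 -1 1 -5 2 3
A[mid]=-4<2: swap A[1],A[1]; lo=2,mid=2 → -2 -4 -1 1 -5 2 3
A[mid]=-1<2: swap A[2],A[2]; lo=3,mid=3 → -2 -4 -1 1 -5 2 3
A[mid]=1<2: swap A[3],A[3]; lo=4,mid=4 → -2 -4 -1 1 -5 2 3
A[mid]=-5<2: swap A[4],A[4]; lo=5,mid=5 → -2 -4 -1 1 -5 2 3
A[mid]=2=2: mid=6
end: lo=5, hi=5; A = -2 -4 -1 1 -5 2 3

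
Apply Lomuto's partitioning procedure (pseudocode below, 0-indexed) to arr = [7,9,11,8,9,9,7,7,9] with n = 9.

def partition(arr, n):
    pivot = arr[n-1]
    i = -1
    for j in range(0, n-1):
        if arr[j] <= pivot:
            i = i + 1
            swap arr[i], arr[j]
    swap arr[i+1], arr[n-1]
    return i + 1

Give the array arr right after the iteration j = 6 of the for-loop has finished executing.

pivot=9, i=-1
j=0: 7≤9, i=0, swap(0,0) ⇒ [7,9,11,8,9,9,7,7,9]
j=1: 9≤9, i=1, swap(1,1) ⇒ [7,9,11,8,9,9,7,7,9]
j=2: 11>9, skip
j=3: 8≤9, i=2, swap(2,3) ⇒ [7,9,8,11,9,9,7,7,9]
j=4: 9≤9, i=3, swap(3,4) ⇒ [7,9,8,9,11,9,7,7,9]
j=5: 9≤9, i=4, swap(4,5) ⇒ [7,9,8,9,9,11,7,7,9]
j=6: 7≤9, i=5, swap(5,6) ⇒ [7,9,8,9,9,7,11,7,9]
(after j=6) arr = [7,9,8,9,9,7,11,7,9]

[7,9,8,9,9,7,11,7,9]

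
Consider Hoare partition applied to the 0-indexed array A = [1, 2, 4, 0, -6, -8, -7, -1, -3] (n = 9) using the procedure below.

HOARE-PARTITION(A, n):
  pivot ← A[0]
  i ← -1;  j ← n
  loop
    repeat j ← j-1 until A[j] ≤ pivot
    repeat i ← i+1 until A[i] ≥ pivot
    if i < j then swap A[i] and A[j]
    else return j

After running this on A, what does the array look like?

[-3, -1, -7, 0, -6, -8, 4, 2, 1]

pivot=1
j stops at 8 (-3), i stops at 0 (1); swap ⇒ [-3, 2, 4, 0, -6, -8, -7, -1, 1]
j stops at 7 (-1), i stops at 1 (2); swap ⇒ [-3, -1, 4, 0, -6, -8, -7, 2, 1]
j stops at 6 (-7), i stops at 2 (4); swap ⇒ [-3, -1, -7, 0, -6, -8, 4, 2, 1]
j stops at 5, i stops at 6; i≥j ⇒ return 5. A=[-3, -1, -7, 0, -6, -8, 4, 2, 1]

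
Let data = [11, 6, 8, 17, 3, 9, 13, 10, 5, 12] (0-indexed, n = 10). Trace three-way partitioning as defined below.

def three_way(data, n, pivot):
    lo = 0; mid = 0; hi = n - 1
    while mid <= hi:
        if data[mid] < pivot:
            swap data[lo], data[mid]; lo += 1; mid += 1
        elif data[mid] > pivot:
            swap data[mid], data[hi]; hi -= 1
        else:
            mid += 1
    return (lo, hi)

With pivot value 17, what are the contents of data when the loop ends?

pivot = 17; lo=0, mid=0, hi=9
data[mid]=11<17: swap data[0],data[0]; lo=1,mid=1 → [11, 6, 8, 17, 3, 9, 13, 10, 5, 12]
data[mid]=6<17: swap data[1],data[1]; lo=2,mid=2 → [11, 6, 8, 17, 3, 9, 13, 10, 5, 12]
data[mid]=8<17: swap data[2],data[2]; lo=3,mid=3 → [11, 6, 8, 17, 3, 9, 13, 10, 5, 12]
data[mid]=17=17: mid=4
data[mid]=3<17: swap data[3],data[4]; lo=4,mid=5 → [11, 6, 8, 3, 17, 9, 13, 10, 5, 12]
data[mid]=9<17: swap data[4],data[5]; lo=5,mid=6 → [11, 6, 8, 3, 9, 17, 13, 10, 5, 12]
data[mid]=13<17: swap data[5],data[6]; lo=6,mid=7 → [11, 6, 8, 3, 9, 13, 17, 10, 5, 12]
data[mid]=10<17: swap data[6],data[7]; lo=7,mid=8 → [11, 6, 8, 3, 9, 13, 10, 17, 5, 12]
data[mid]=5<17: swap data[7],data[8]; lo=8,mid=9 → [11, 6, 8, 3, 9, 13, 10, 5, 17, 12]
data[mid]=12<17: swap data[8],data[9]; lo=9,mid=10 → [11, 6, 8, 3, 9, 13, 10, 5, 12, 17]
end: lo=9, hi=9; data = [11, 6, 8, 3, 9, 13, 10, 5, 12, 17]

[11, 6, 8, 3, 9, 13, 10, 5, 12, 17]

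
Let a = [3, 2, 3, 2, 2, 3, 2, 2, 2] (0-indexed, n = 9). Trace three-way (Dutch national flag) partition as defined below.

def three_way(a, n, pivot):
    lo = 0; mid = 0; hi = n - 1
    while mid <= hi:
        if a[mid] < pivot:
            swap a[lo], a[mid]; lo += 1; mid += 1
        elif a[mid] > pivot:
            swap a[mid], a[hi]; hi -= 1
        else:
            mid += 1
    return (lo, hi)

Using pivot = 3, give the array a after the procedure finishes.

pivot = 3; lo=0, mid=0, hi=8
a[mid]=3=3: mid=1
a[mid]=2<3: swap a[0],a[1]; lo=1,mid=2 → [2, 3, 3, 2, 2, 3, 2, 2, 2]
a[mid]=3=3: mid=3
a[mid]=2<3: swap a[1],a[3]; lo=2,mid=4 → [2, 2, 3, 3, 2, 3, 2, 2, 2]
a[mid]=2<3: swap a[2],a[4]; lo=3,mid=5 → [2, 2, 2, 3, 3, 3, 2, 2, 2]
a[mid]=3=3: mid=6
a[mid]=2<3: swap a[3],a[6]; lo=4,mid=7 → [2, 2, 2, 2, 3, 3, 3, 2, 2]
a[mid]=2<3: swap a[4],a[7]; lo=5,mid=8 → [2, 2, 2, 2, 2, 3, 3, 3, 2]
a[mid]=2<3: swap a[5],a[8]; lo=6,mid=9 → [2, 2, 2, 2, 2, 2, 3, 3, 3]
end: lo=6, hi=8; a = [2, 2, 2, 2, 2, 2, 3, 3, 3]

[2, 2, 2, 2, 2, 2, 3, 3, 3]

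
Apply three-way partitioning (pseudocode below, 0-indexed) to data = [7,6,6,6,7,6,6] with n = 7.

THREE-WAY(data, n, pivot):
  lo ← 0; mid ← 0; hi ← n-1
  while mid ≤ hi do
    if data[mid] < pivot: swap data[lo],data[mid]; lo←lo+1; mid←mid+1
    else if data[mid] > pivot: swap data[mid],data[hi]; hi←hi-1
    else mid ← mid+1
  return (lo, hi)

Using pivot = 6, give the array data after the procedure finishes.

[6,6,6,6,6,7,7]

pivot = 6; lo=0, mid=0, hi=6
data[mid]=7>6: swap data[0],data[6]; hi=5 → [6,6,6,6,7,6,7]
data[mid]=6=6: mid=1
data[mid]=6=6: mid=2
data[mid]=6=6: mid=3
data[mid]=6=6: mid=4
data[mid]=7>6: swap data[4],data[5]; hi=4 → [6,6,6,6,6,7,7]
data[mid]=6=6: mid=5
end: lo=0, hi=4; data = [6,6,6,6,6,7,7]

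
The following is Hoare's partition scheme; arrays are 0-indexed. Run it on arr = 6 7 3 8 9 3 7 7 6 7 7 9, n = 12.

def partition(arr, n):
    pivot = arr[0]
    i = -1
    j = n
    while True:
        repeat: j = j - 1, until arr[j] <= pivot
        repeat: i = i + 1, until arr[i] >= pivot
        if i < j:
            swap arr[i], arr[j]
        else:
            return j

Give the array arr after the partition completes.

pivot = arr[0] = 6; i = -1, j = 12
j→8 (arr[8]=6≤6), i→0 (arr[0]=6≥6); i<j, swap → 6 7 3 8 9 3 7 7 6 7 7 9
j→5 (arr[5]=3≤6), i→1 (arr[1]=7≥6); i<j, swap → 6 3 3 8 9 7 7 7 6 7 7 9
j→2, i→3; i≥j, return j=2. arr = 6 3 3 8 9 7 7 7 6 7 7 9

6 3 3 8 9 7 7 7 6 7 7 9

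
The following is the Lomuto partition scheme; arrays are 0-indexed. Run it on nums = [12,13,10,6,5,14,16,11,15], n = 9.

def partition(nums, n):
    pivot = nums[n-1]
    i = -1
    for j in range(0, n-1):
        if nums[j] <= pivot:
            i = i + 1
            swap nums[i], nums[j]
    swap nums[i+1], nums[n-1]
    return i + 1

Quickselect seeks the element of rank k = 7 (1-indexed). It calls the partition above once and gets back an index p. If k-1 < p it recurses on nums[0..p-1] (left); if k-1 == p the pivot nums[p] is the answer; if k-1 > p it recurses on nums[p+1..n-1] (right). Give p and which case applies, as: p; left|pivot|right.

pivot = nums[8] = 15; i = -1
j=0: nums[0]=12 ≤ 15 → i=0, swap nums[0],nums[0] (no change) → [12,13,10,6,5,14,16,11,15]
j=1: nums[1]=13 ≤ 15 → i=1, swap nums[1],nums[1] (no change) → [12,13,10,6,5,14,16,11,15]
j=2: nums[2]=10 ≤ 15 → i=2, swap nums[2],nums[2] (no change) → [12,13,10,6,5,14,16,11,15]
j=3: nums[3]=6 ≤ 15 → i=3, swap nums[3],nums[3] (no change) → [12,13,10,6,5,14,16,11,15]
j=4: nums[4]=5 ≤ 15 → i=4, swap nums[4],nums[4] (no change) → [12,13,10,6,5,14,16,11,15]
j=5: nums[5]=14 ≤ 15 → i=5, swap nums[5],nums[5] (no change) → [12,13,10,6,5,14,16,11,15]
j=6: nums[6]=16 > 15 → no swap
j=7: nums[7]=11 ≤ 15 → i=6, swap nums[6],nums[7] → [12,13,10,6,5,14,11,16,15]
final swap nums[7],nums[8] → [12,13,10,6,5,14,11,15,16]; return 7
p = 7; k-1 = 6 < 7 ⇒ left

7; left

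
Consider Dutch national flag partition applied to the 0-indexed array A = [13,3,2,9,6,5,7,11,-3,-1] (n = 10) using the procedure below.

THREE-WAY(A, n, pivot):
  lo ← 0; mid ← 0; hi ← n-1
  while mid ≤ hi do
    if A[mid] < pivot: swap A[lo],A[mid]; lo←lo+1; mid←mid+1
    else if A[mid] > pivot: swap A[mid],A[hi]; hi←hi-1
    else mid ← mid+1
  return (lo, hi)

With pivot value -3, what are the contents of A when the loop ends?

lo=0 mid=0 hi=9
13>-3: swap(0,9), hi=8 ⇒ [-1,3,2,9,6,5,7,11,-3,13]
-1>-3: swap(0,8), hi=7 ⇒ [-3,3,2,9,6,5,7,11,-1,13]
-3=-3: mid=1
3>-3: swap(1,7), hi=6 ⇒ [-3,11,2,9,6,5,7,3,-1,13]
11>-3: swap(1,6), hi=5 ⇒ [-3,7,2,9,6,5,11,3,-1,13]
7>-3: swap(1,5), hi=4 ⇒ [-3,5,2,9,6,7,11,3,-1,13]
5>-3: swap(1,4), hi=3 ⇒ [-3,6,2,9,5,7,11,3,-1,13]
6>-3: swap(1,3), hi=2 ⇒ [-3,9,2,6,5,7,11,3,-1,13]
9>-3: swap(1,2), hi=1 ⇒ [-3,2,9,6,5,7,11,3,-1,13]
2>-3: swap(1,1), hi=0 ⇒ [-3,2,9,6,5,7,11,3,-1,13]
done. lo=0 hi=0; A=[-3,2,9,6,5,7,11,3,-1,13]

[-3,2,9,6,5,7,11,3,-1,13]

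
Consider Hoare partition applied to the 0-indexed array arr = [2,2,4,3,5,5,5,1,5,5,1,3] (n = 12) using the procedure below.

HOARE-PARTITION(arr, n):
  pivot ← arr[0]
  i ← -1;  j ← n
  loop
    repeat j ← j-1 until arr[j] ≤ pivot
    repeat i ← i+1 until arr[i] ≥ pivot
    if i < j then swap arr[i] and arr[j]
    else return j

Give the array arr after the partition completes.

[1,1,4,3,5,5,5,2,5,5,2,3]

pivot = arr[0] = 2; i = -1, j = 12
j→10 (arr[10]=1≤2), i→0 (arr[0]=2≥2); i<j, swap → [1,2,4,3,5,5,5,1,5,5,2,3]
j→7 (arr[7]=1≤2), i→1 (arr[1]=2≥2); i<j, swap → [1,1,4,3,5,5,5,2,5,5,2,3]
j→1, i→2; i≥j, return j=1. arr = [1,1,4,3,5,5,5,2,5,5,2,3]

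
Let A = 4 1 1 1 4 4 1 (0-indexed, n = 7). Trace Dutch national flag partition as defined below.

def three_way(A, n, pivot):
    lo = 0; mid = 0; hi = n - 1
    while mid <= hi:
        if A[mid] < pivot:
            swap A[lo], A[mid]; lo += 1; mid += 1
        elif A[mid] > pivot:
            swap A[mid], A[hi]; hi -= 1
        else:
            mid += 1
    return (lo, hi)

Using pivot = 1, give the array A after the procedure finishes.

pivot = 1; lo=0, mid=0, hi=6
A[mid]=4>1: swap A[0],A[6]; hi=5 → 1 1 1 1 4 4 4
A[mid]=1=1: mid=1
A[mid]=1=1: mid=2
A[mid]=1=1: mid=3
A[mid]=1=1: mid=4
A[mid]=4>1: swap A[4],A[5]; hi=4 → 1 1 1 1 4 4 4
A[mid]=4>1: swap A[4],A[4]; hi=3 → 1 1 1 1 4 4 4
end: lo=0, hi=3; A = 1 1 1 1 4 4 4

1 1 1 1 4 4 4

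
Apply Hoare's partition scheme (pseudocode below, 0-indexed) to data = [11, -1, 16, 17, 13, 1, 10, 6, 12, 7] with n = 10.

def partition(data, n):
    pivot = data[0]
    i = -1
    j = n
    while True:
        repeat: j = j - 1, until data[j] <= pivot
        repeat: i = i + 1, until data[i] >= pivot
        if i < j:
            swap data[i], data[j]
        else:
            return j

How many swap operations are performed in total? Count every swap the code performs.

4

pivot=11
j stops at 9 (7), i stops at 0 (11); swap ⇒ [7, -1, 16, 17, 13, 1, 10, 6, 12, 11]
j stops at 7 (6), i stops at 2 (16); swap ⇒ [7, -1, 6, 17, 13, 1, 10, 16, 12, 11]
j stops at 6 (10), i stops at 3 (17); swap ⇒ [7, -1, 6, 10, 13, 1, 17, 16, 12, 11]
j stops at 5 (1), i stops at 4 (13); swap ⇒ [7, -1, 6, 10, 1, 13, 17, 16, 12, 11]
j stops at 4, i stops at 5; i≥j ⇒ return 4. data=[7, -1, 6, 10, 1, 13, 17, 16, 12, 11]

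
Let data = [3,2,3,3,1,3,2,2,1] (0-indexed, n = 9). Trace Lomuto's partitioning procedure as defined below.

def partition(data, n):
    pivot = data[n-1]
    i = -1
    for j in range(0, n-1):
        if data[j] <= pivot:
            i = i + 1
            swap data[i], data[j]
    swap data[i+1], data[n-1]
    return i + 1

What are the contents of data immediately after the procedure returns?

pivot=1, i=-1
j=0: 3>1, skip
j=1: 2>1, skip
j=2: 3>1, skip
j=3: 3>1, skip
j=4: 1≤1, i=0, swap(0,4) ⇒ [1,2,3,3,3,3,2,2,1]
j=5: 3>1, skip
j=6: 2>1, skip
j=7: 2>1, skip
swap(1,8) ⇒ [1,1,3,3,3,3,2,2,2]; return 1

[1,1,3,3,3,3,2,2,2]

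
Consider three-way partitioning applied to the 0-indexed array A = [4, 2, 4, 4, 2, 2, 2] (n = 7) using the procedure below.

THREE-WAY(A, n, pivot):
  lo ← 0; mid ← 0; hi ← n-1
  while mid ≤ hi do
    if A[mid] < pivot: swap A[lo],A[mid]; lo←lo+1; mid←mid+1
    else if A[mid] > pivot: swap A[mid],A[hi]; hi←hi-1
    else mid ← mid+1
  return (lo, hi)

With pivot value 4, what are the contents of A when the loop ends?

[2, 2, 2, 2, 4, 4, 4]

pivot = 4; lo=0, mid=0, hi=6
A[mid]=4=4: mid=1
A[mid]=2<4: swap A[0],A[1]; lo=1,mid=2 → [2, 4, 4, 4, 2, 2, 2]
A[mid]=4=4: mid=3
A[mid]=4=4: mid=4
A[mid]=2<4: swap A[1],A[4]; lo=2,mid=5 → [2, 2, 4, 4, 4, 2, 2]
A[mid]=2<4: swap A[2],A[5]; lo=3,mid=6 → [2, 2, 2, 4, 4, 4, 2]
A[mid]=2<4: swap A[3],A[6]; lo=4,mid=7 → [2, 2, 2, 2, 4, 4, 4]
end: lo=4, hi=6; A = [2, 2, 2, 2, 4, 4, 4]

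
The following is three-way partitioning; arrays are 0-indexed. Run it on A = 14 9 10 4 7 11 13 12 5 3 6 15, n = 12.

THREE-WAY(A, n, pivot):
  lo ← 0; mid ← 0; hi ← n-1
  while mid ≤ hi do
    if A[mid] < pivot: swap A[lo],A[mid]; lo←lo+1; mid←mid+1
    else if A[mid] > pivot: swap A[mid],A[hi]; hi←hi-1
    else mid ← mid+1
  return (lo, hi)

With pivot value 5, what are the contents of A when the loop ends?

lo=0 mid=0 hi=11
14>5: swap(0,11), hi=10 ⇒ 15 9 10 4 7 11 13 12 5 3 6 14
15>5: swap(0,10), hi=9 ⇒ 6 9 10 4 7 11 13 12 5 3 15 14
6>5: swap(0,9), hi=8 ⇒ 3 9 10 4 7 11 13 12 5 6 15 14
3<5: swap(0,0), lo=1 mid=1 ⇒ 3 9 10 4 7 11 13 12 5 6 15 14
9>5: swap(1,8), hi=7 ⇒ 3 5 10 4 7 11 13 12 9 6 15 14
5=5: mid=2
10>5: swap(2,7), hi=6 ⇒ 3 5 12 4 7 11 13 10 9 6 15 14
12>5: swap(2,6), hi=5 ⇒ 3 5 13 4 7 11 12 10 9 6 15 14
13>5: swap(2,5), hi=4 ⇒ 3 5 11 4 7 13 12 10 9 6 15 14
11>5: swap(2,4), hi=3 ⇒ 3 5 7 4 11 13 12 10 9 6 15 14
7>5: swap(2,3), hi=2 ⇒ 3 5 4 7 11 13 12 10 9 6 15 14
4<5: swap(1,2), lo=2 mid=3 ⇒ 3 4 5 7 11 13 12 10 9 6 15 14
done. lo=2 hi=2; A=3 4 5 7 11 13 12 10 9 6 15 14

3 4 5 7 11 13 12 10 9 6 15 14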